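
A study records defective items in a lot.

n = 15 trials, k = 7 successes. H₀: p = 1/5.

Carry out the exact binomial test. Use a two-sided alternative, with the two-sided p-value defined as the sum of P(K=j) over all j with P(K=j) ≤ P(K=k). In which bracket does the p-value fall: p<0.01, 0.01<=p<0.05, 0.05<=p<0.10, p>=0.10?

p-value bracket: 0.01<=p<0.05

Exact binomial: n=15, k=7, p₀=1/5=0.2000
P(X=j) = C(n,j)·p₀^j·(1−p₀)^(n−j); p = Σ P(X=j) over j with P(X=j) ≤ P(X=7)
p-value (two-sided) = 0.01806
→ bracket: 0.01<=p<0.05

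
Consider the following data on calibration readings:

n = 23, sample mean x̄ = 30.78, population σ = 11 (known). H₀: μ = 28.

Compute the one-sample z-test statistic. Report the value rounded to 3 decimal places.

SE = σ/√n = 11/√23 = 2.2937
z = (x̄−μ₀)/SE = (30.78−28)/2.2937 = 1.2120

test statistic = 1.212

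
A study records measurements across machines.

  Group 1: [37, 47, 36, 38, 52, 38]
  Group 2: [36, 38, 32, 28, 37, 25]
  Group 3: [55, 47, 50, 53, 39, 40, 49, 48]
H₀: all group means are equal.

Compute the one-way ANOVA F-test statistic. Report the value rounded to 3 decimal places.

test statistic = 11.272

Group means [41.33, 32.67, 47.62], grand mean 41.250
SSB = Σnᵢ(x̄ᵢ−x̄)² = 767.208; SSW = ΣΣ(x−x̄ᵢ)² = 578.542
MSB = 767.208/2 = 383.6042; MSW = 578.542/17 = 34.0319
F = MSB/MSW = 11.2719
df = (2, 17)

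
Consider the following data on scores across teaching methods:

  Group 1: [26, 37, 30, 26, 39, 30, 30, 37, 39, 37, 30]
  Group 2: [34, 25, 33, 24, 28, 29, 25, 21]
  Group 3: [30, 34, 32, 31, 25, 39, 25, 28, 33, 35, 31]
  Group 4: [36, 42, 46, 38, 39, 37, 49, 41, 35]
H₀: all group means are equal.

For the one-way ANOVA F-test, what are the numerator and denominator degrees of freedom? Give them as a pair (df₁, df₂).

degrees of freedom = [3, 35]

k = 4 groups, N = 39 total
df = (k−1, N−k) = (4−1, 39−4) = (3, 35)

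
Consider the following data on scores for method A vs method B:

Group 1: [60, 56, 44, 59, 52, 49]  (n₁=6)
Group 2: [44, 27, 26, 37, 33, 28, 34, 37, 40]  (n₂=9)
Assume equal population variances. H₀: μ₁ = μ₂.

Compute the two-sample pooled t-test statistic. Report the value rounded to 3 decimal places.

test statistic = 5.943

x̄₁=53.333, s₁=6.186, n₁=6
x̄₂=34.000, s₂=6.164, n₂=9
s_p² = [5·6.186² + 8·6.164²]/13 = 38.1026
SE = √(s_p²·(1/6+1/9)) = 3.2533
t = (53.333−34.000)/3.2533 = 5.9427
df = 13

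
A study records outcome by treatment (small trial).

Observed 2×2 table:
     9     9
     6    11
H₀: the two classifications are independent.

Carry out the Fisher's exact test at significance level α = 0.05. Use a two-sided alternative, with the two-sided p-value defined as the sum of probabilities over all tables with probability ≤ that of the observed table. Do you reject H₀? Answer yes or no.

Margins: r₁=18, r₂=17, c₁=15, c₂=20, n=35
p_obs = C(18,9)·C(17,6)/C(35,15); sum pmf over tables with pmf ≤ p_obs
p-value (two-sided) = 0.49979
At α=0.05: p ≥ α → fail to reject H₀

reject H₀: no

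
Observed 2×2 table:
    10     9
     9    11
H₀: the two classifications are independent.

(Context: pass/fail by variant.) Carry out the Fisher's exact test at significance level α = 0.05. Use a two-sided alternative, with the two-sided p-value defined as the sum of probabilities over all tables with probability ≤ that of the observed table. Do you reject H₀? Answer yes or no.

Margins: r₁=19, r₂=20, c₁=19, c₂=20, n=39
p_obs = C(19,10)·C(20,9)/C(39,19); sum pmf over tables with pmf ≤ p_obs
p-value (two-sided) = 0.75237
At α=0.05: p ≥ α → fail to reject H₀

reject H₀: no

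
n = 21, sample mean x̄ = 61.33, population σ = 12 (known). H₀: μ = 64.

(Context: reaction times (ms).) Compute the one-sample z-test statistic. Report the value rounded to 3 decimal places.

test statistic = -1.020

SE = σ/√n = 12/√21 = 2.6186
z = (x̄−μ₀)/SE = (61.33−64)/2.6186 = -1.0196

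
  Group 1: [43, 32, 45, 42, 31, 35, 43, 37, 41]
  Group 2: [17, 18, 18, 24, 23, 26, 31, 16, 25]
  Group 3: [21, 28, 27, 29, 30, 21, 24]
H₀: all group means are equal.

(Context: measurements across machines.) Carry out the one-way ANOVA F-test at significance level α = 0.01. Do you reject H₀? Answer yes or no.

reject H₀: yes

Group means [38.78, 22.00, 25.71], grand mean 29.080
SSB = Σnᵢ(x̄ᵢ−x̄)² = 1376.856; SSW = ΣΣ(x−x̄ᵢ)² = 500.984
MSB = 1376.856/2 = 688.4279; MSW = 500.984/22 = 22.7720
F = MSB/MSW = 30.2313
df = (2, 22)
p-value (upper-tail) = 0.00000
At α=0.01: p < α → reject H₀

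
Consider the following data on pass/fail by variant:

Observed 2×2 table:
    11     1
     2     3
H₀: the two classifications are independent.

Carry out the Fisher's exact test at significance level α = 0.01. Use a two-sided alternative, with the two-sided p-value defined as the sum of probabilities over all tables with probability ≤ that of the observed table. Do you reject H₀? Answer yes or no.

Margins: r₁=12, r₂=5, c₁=13, c₂=4, n=17
p_obs = C(12,11)·C(5,2)/C(17,13); sum pmf over tables with pmf ≤ p_obs
p-value (two-sided) = 0.05252
At α=0.01: p ≥ α → fail to reject H₀

reject H₀: no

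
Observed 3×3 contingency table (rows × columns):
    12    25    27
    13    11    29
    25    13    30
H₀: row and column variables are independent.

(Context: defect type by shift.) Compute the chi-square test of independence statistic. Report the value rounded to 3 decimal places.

test statistic = 11.112

Row totals [64, 53, 68], col totals [50, 49, 86], n=185
χ² = (12−17.30)²/17.30 + (25−16.95)²/16.95 + (27−29.75)²/29.75 + (13−14.32)²/14.32 + (11−14.04)²/14.04 + (29−24.64)²/24.64 + (25−18.38)²/18.38 + (13−18.01)²/18.01 + (30−31.61)²/31.61 = 11.1123
df = 4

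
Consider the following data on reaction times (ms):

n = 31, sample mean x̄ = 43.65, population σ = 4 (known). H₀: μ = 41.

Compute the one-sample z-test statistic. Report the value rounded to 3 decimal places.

test statistic = 3.689

SE = σ/√n = 4/√31 = 0.7184
z = (x̄−μ₀)/SE = (43.65−41)/0.7184 = 3.6886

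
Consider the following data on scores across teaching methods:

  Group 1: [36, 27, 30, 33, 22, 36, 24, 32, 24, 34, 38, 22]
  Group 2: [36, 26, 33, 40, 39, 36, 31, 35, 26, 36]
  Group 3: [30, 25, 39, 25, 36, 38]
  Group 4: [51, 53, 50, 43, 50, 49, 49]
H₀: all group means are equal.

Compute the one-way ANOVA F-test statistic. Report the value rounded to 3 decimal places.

Group means [29.83, 33.80, 32.17, 49.29], grand mean 35.257
SSB = Σnᵢ(x̄ᵢ−x̄)² = 1809.157; SSW = ΣΣ(x−x̄ᵢ)² = 845.529
MSB = 1809.157/3 = 603.0524; MSW = 845.529/31 = 27.2751
F = MSB/MSW = 22.1100
df = (3, 31)

test statistic = 22.110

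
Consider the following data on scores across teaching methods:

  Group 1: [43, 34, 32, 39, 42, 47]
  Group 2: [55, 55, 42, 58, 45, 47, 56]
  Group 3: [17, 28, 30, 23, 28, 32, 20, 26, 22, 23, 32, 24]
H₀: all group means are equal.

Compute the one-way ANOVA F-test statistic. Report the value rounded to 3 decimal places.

test statistic = 51.369

Group means [39.50, 51.14, 25.42], grand mean 36.000
SSB = Σnᵢ(x̄ᵢ−x̄)² = 3022.726; SSW = ΣΣ(x−x̄ᵢ)² = 647.274
MSB = 3022.726/2 = 1511.3631; MSW = 647.274/22 = 29.4215
F = MSB/MSW = 51.3693
df = (2, 22)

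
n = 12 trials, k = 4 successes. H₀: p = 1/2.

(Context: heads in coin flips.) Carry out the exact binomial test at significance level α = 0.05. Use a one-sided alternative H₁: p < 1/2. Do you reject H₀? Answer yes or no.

Exact binomial: n=12, k=4, p₀=1/2=0.5000
P(X≤4) from Σ C(n,i)·p₀^i·(1−p₀)^(n−i)
p-value (one-sided, H₁ less) = 0.19385
At α=0.05: p ≥ α → fail to reject H₀

reject H₀: no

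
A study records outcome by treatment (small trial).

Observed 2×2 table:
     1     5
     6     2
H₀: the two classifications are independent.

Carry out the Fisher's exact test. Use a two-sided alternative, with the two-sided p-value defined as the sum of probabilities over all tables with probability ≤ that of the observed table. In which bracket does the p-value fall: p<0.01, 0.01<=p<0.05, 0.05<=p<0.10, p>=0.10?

Margins: r₁=6, r₂=8, c₁=7, c₂=7, n=14
p_obs = C(6,1)·C(8,6)/C(14,7); sum pmf over tables with pmf ≤ p_obs
p-value (two-sided) = 0.10256
→ bracket: p>=0.10

p-value bracket: p>=0.10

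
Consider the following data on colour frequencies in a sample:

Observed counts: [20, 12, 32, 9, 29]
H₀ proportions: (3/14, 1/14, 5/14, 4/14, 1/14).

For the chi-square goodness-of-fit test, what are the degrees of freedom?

degrees of freedom = 4

df = k − 1 = 5 − 1 = 4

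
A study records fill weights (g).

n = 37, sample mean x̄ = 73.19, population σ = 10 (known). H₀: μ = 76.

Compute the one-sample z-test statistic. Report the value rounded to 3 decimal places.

test statistic = -1.709

SE = σ/√n = 10/√37 = 1.6440
z = (x̄−μ₀)/SE = (73.19−76)/1.6440 = -1.7093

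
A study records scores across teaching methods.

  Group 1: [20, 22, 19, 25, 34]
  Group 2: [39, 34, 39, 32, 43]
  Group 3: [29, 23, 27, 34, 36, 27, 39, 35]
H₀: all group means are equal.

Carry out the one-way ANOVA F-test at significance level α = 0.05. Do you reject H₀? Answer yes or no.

reject H₀: yes

Group means [24.00, 37.40, 31.25], grand mean 30.944
SSB = Σnᵢ(x̄ᵢ−x̄)² = 450.244; SSW = ΣΣ(x−x̄ᵢ)² = 436.700
MSB = 450.244/2 = 225.1222; MSW = 436.700/15 = 29.1133
F = MSB/MSW = 7.7326
df = (2, 15)
p-value (upper-tail) = 0.00492
At α=0.05: p < α → reject H₀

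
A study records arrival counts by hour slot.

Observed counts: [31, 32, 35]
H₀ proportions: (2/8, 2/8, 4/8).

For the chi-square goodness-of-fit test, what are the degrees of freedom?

df = k − 1 = 3 − 1 = 2

degrees of freedom = 2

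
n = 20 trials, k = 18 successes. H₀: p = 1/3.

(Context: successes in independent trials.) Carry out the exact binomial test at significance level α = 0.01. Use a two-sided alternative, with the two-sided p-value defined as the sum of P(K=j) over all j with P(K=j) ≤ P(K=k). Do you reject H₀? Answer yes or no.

Exact binomial: n=20, k=18, p₀=1/3=0.3333
P(X=j) = C(n,j)·p₀^j·(1−p₀)^(n−j); p = Σ P(X=j) over j with P(X=j) ≤ P(X=18)
p-value (two-sided) = 0.00000
At α=0.01: p < α → reject H₀

reject H₀: yes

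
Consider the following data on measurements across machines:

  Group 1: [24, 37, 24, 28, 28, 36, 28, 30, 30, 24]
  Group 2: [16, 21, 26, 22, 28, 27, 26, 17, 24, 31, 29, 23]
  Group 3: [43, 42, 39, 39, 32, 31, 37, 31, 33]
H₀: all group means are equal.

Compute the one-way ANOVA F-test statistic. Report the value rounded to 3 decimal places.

test statistic = 17.665

Group means [28.90, 24.17, 36.33], grand mean 29.226
SSB = Σnᵢ(x̄ᵢ−x̄)² = 762.853; SSW = ΣΣ(x−x̄ᵢ)² = 604.567
MSB = 762.853/2 = 381.4263; MSW = 604.567/28 = 21.5917
F = MSB/MSW = 17.6654
df = (2, 28)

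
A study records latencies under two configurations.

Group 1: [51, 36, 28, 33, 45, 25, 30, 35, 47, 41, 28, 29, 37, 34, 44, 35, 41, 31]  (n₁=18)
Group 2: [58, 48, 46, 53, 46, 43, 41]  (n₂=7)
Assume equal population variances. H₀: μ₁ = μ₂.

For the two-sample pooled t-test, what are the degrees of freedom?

df = n₁ + n₂ − 2 = 18 + 7 − 2 = 23

degrees of freedom = 23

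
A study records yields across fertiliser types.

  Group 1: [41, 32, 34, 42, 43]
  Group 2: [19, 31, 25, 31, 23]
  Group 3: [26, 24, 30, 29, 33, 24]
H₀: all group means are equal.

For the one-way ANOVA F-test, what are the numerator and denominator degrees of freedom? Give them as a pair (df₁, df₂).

degrees of freedom = [2, 13]

k = 3 groups, N = 16 total
df = (k−1, N−k) = (3−1, 16−3) = (2, 13)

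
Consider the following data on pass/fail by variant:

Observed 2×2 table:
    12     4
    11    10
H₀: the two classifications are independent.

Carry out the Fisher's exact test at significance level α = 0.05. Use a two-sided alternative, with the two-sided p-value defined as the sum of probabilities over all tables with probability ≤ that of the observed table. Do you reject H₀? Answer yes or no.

Margins: r₁=16, r₂=21, c₁=23, c₂=14, n=37
p_obs = C(16,12)·C(21,11)/C(37,23); sum pmf over tables with pmf ≤ p_obs
p-value (two-sided) = 0.19077
At α=0.05: p ≥ α → fail to reject H₀

reject H₀: no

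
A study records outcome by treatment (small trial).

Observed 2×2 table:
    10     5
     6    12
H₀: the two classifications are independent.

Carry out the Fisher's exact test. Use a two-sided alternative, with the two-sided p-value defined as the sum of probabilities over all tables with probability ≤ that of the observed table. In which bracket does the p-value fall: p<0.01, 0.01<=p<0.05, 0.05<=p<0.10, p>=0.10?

p-value bracket: 0.05<=p<0.10

Margins: r₁=15, r₂=18, c₁=16, c₂=17, n=33
p_obs = C(15,10)·C(18,6)/C(33,16); sum pmf over tables with pmf ≤ p_obs
p-value (two-sided) = 0.08441
→ bracket: 0.05<=p<0.10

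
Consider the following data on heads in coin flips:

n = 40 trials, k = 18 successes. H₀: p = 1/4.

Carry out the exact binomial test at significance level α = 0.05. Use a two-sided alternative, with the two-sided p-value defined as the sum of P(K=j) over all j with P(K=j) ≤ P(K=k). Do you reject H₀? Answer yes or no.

reject H₀: yes

Exact binomial: n=40, k=18, p₀=1/4=0.2500
P(X=j) = C(n,j)·p₀^j·(1−p₀)^(n−j); p = Σ P(X=j) over j with P(X=j) ≤ P(X=18)
p-value (two-sided) = 0.00567
At α=0.05: p < α → reject H₀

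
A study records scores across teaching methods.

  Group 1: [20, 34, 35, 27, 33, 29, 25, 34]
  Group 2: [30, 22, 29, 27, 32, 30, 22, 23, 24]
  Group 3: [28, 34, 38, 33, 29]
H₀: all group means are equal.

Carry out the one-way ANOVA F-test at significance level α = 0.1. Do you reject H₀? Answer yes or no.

reject H₀: yes

Group means [29.62, 26.56, 32.40], grand mean 29.000
SSB = Σnᵢ(x̄ᵢ−x̄)² = 114.703; SSW = ΣΣ(x−x̄ᵢ)² = 385.297
MSB = 114.703/2 = 57.3514; MSW = 385.297/19 = 20.2788
F = MSB/MSW = 2.8281
df = (2, 19)
p-value (upper-tail) = 0.08411
At α=0.1: p < α → reject H₀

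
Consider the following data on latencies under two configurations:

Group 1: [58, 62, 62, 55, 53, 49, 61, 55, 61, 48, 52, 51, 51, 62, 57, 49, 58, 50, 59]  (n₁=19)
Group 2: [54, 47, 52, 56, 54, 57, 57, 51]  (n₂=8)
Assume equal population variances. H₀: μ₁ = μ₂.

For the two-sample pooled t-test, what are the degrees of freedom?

df = n₁ + n₂ − 2 = 19 + 8 − 2 = 25

degrees of freedom = 25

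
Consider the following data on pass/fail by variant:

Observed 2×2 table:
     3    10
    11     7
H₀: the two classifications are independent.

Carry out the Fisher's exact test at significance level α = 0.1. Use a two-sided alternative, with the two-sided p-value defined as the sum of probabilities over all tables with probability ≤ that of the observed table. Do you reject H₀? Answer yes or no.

Margins: r₁=13, r₂=18, c₁=14, c₂=17, n=31
p_obs = C(13,3)·C(18,11)/C(31,14); sum pmf over tables with pmf ≤ p_obs
p-value (two-sided) = 0.06686
At α=0.1: p < α → reject H₀

reject H₀: yes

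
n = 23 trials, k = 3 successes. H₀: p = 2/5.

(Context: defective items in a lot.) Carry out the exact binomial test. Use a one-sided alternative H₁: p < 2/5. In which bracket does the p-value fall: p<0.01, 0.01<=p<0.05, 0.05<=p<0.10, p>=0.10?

Exact binomial: n=23, k=3, p₀=2/5=0.4000
P(X≤3) from Σ C(n,i)·p₀^i·(1−p₀)^(n−i)
p-value (one-sided, H₁ less) = 0.00516
→ bracket: p<0.01

p-value bracket: p<0.01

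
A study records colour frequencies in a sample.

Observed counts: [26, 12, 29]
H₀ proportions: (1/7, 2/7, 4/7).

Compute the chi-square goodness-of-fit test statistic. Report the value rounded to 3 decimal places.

n = 67; E_i = n·p_i = [9.57, 19.14, 38.29]
χ² = (26−9.57)²/9.57 + (12−19.14)²/19.14 + (29−38.29)²/38.29 = 33.1157
df = 2

test statistic = 33.116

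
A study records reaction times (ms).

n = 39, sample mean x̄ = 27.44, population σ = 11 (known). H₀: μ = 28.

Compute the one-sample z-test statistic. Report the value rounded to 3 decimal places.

SE = σ/√n = 11/√39 = 1.7614
z = (x̄−μ₀)/SE = (27.44−28)/1.7614 = -0.3179

test statistic = -0.318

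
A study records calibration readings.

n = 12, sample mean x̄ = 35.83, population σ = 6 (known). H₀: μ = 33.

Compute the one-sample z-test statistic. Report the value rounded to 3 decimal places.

test statistic = 1.634

SE = σ/√n = 6/√12 = 1.7321
z = (x̄−μ₀)/SE = (35.83−33)/1.7321 = 1.6339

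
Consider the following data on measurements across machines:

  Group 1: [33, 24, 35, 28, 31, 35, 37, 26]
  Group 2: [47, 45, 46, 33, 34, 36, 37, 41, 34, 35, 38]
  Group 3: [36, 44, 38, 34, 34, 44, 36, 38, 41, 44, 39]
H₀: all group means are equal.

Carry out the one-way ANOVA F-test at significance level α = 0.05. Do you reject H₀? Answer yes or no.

reject H₀: yes

Group means [31.12, 38.73, 38.91], grand mean 36.767
SSB = Σnᵢ(x̄ᵢ−x̄)² = 347.401; SSW = ΣΣ(x−x̄ᵢ)² = 571.966
MSB = 347.401/2 = 173.7004; MSW = 571.966/27 = 21.1839
F = MSB/MSW = 8.1996
df = (2, 27)
p-value (upper-tail) = 0.00165
At α=0.05: p < α → reject H₀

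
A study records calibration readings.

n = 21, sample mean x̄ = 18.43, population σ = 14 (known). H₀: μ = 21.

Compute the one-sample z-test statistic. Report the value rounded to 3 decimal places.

SE = σ/√n = 14/√21 = 3.0551
z = (x̄−μ₀)/SE = (18.43−21)/3.0551 = -0.8412

test statistic = -0.841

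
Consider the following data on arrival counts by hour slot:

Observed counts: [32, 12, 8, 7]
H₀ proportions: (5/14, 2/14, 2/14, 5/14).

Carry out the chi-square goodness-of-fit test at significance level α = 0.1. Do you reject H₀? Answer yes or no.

n = 59; E_i = n·p_i = [21.07, 8.43, 8.43, 21.07]
χ² = (32−21.07)²/21.07 + (12−8.43)²/8.43 + (8−8.43)²/8.43 + (7−21.07)²/21.07 = 16.6000
df = 3
p-value (upper-tail) = 0.00085
At α=0.1: p < α → reject H₀

reject H₀: yes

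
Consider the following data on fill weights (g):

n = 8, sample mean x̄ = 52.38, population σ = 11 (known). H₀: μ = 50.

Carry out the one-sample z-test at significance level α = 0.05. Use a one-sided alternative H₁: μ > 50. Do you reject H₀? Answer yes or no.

SE = σ/√n = 11/√8 = 3.8891
z = (x̄−μ₀)/SE = (52.38−50)/3.8891 = 0.6120
p-value (one-sided, H₁ greater) = 0.27028
At α=0.05: p ≥ α → fail to reject H₀

reject H₀: no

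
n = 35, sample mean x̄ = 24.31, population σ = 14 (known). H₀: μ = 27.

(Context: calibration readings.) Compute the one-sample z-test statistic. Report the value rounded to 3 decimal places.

SE = σ/√n = 14/√35 = 2.3664
z = (x̄−μ₀)/SE = (24.31−27)/2.3664 = -1.1367

test statistic = -1.137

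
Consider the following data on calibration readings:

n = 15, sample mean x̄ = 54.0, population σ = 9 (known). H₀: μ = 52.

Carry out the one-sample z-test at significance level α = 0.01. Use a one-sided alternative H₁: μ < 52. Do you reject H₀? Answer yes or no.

reject H₀: no

SE = σ/√n = 9/√15 = 2.3238
z = (x̄−μ₀)/SE = (54.0−52)/2.3238 = 0.8607
p-value (one-sided, H₁ less) = 0.80529
At α=0.01: p ≥ α → fail to reject H₀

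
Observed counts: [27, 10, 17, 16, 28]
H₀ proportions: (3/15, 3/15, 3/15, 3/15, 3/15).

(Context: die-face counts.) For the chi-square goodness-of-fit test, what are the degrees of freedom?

degrees of freedom = 4

df = k − 1 = 5 − 1 = 4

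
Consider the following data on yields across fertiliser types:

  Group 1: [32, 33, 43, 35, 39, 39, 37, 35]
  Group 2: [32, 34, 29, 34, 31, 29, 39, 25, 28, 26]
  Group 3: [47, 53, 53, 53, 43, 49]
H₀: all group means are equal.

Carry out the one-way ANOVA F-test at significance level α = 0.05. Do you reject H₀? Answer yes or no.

Group means [36.62, 30.70, 49.67], grand mean 37.417
SSB = Σnᵢ(x̄ᵢ−x̄)² = 1356.525; SSW = ΣΣ(x−x̄ᵢ)² = 337.308
MSB = 1356.525/2 = 678.2625; MSW = 337.308/21 = 16.0623
F = MSB/MSW = 42.2270
df = (2, 21)
p-value (upper-tail) = 0.00000
At α=0.05: p < α → reject H₀

reject H₀: yes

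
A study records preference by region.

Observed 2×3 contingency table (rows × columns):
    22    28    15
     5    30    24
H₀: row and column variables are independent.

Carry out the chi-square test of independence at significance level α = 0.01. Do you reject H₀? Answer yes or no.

Row totals [65, 59], col totals [27, 58, 39], n=124
χ² = (22−14.15)²/14.15 + (28−30.40)²/30.40 + (15−20.44)²/20.44 + (5−12.85)²/12.85 + (30−27.60)²/27.60 + (24−18.56)²/18.56 = 12.5887
df = 2
p-value (upper-tail) = 0.00185
At α=0.01: p < α → reject H₀

reject H₀: yes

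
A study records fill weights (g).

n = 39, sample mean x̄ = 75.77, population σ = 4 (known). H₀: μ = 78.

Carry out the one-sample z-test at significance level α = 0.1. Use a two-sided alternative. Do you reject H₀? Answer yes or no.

SE = σ/√n = 4/√39 = 0.6405
z = (x̄−μ₀)/SE = (75.77−78)/0.6405 = -3.4816
p-value (two-sided) = 0.00050
At α=0.1: p < α → reject H₀

reject H₀: yes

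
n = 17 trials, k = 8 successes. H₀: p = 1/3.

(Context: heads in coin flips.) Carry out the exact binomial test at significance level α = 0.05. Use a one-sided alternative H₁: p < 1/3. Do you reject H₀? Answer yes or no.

reject H₀: no

Exact binomial: n=17, k=8, p₀=1/3=0.3333
P(X≤8) from Σ C(n,i)·p₀^i·(1−p₀)^(n−i)
p-value (one-sided, H₁ less) = 0.92452
At α=0.05: p ≥ α → fail to reject H₀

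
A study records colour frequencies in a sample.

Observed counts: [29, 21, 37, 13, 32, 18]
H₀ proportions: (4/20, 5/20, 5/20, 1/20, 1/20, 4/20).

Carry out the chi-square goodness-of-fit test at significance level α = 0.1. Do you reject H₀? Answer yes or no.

n = 150; E_i = n·p_i = [30.00, 37.50, 37.50, 7.50, 7.50, 30.00]
χ² = (29−30.00)²/30.00 + (21−37.50)²/37.50 + (37−37.50)²/37.50 + (13−7.50)²/7.50 + (32−7.50)²/7.50 + (18−30.00)²/30.00 = 96.1667
df = 5
p-value (upper-tail) = 0.00000
At α=0.1: p < α → reject H₀

reject H₀: yes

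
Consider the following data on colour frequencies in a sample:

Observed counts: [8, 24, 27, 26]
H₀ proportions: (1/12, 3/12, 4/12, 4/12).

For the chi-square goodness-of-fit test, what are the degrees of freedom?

degrees of freedom = 3

df = k − 1 = 4 − 1 = 3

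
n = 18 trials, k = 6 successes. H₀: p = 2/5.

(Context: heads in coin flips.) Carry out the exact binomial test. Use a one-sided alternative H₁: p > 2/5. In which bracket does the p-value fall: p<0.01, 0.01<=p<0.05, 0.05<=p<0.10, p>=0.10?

Exact binomial: n=18, k=6, p₀=2/5=0.4000
P(X≥6) from Σ C(n,i)·p₀^i·(1−p₀)^(n−i)
p-value (one-sided, H₁ greater) = 0.79124
→ bracket: p>=0.10

p-value bracket: p>=0.10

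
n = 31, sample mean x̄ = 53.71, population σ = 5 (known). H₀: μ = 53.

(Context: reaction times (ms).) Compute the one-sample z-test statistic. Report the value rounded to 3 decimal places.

SE = σ/√n = 5/√31 = 0.8980
z = (x̄−μ₀)/SE = (53.71−53)/0.8980 = 0.7906

test statistic = 0.791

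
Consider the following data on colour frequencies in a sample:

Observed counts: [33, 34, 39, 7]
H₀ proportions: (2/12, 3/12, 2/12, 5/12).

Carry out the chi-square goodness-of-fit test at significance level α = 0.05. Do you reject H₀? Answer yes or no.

n = 113; E_i = n·p_i = [18.83, 28.25, 18.83, 47.08]
χ² = (33−18.83)²/18.83 + (34−28.25)²/28.25 + (39−18.83)²/18.83 + (7−47.08)²/47.08 = 67.5451
df = 3
p-value (upper-tail) = 0.00000
At α=0.05: p < α → reject H₀

reject H₀: yes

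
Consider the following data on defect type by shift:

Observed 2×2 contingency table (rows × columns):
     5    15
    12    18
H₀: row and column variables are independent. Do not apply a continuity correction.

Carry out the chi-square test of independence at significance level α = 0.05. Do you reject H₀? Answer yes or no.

Row totals [20, 30], col totals [17, 33], n=50
χ² = (5−6.80)²/6.80 + (15−13.20)²/13.20 + (12−10.20)²/10.20 + (18−19.80)²/19.80 = 1.2032
df = 1
p-value (upper-tail) = 0.27268
At α=0.05: p ≥ α → fail to reject H₀

reject H₀: no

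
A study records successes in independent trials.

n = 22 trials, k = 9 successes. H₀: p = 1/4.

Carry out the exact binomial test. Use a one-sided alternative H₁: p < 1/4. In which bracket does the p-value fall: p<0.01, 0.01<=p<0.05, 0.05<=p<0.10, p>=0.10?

p-value bracket: p>=0.10

Exact binomial: n=22, k=9, p₀=1/4=0.2500
P(X≤9) from Σ C(n,i)·p₀^i·(1−p₀)^(n−i)
p-value (one-sided, H₁ less) = 0.97049
→ bracket: p>=0.10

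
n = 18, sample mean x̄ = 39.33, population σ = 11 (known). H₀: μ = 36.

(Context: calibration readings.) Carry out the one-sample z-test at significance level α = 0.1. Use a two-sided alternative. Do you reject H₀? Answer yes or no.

SE = σ/√n = 11/√18 = 2.5927
z = (x̄−μ₀)/SE = (39.33−36)/2.5927 = 1.2844
p-value (two-sided) = 0.19901
At α=0.1: p ≥ α → fail to reject H₀

reject H₀: no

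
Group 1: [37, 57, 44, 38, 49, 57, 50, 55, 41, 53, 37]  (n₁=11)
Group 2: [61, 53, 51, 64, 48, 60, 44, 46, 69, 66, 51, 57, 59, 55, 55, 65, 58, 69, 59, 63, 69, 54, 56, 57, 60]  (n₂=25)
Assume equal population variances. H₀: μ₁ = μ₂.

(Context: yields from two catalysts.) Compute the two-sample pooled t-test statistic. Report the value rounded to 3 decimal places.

x̄₁=47.091, s₁=7.993, n₁=11
x̄₂=57.960, s₂=6.949, n₂=25
s_p² = [10·7.993² + 24·6.949²]/34 = 52.8785
SE = √(s_p²·(1/11+1/25)) = 2.6310
t = (47.091−57.960)/2.6310 = -4.1311
df = 34

test statistic = -4.131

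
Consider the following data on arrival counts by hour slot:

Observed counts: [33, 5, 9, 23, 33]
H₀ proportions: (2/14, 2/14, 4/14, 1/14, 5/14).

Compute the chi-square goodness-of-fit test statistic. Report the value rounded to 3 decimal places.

n = 103; E_i = n·p_i = [14.71, 14.71, 29.43, 7.36, 36.79]
χ² = (33−14.71)²/14.71 + (5−14.71)²/14.71 + (9−29.43)²/29.43 + (23−7.36)²/7.36 + (33−36.79)²/36.79 = 76.9680
df = 4

test statistic = 76.968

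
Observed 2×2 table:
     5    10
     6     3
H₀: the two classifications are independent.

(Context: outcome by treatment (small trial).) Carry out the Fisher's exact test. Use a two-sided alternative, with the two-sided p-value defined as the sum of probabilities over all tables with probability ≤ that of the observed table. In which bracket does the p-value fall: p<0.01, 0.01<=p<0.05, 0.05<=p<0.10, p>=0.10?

Margins: r₁=15, r₂=9, c₁=11, c₂=13, n=24
p_obs = C(15,5)·C(9,6)/C(24,11); sum pmf over tables with pmf ≤ p_obs
p-value (two-sided) = 0.20598
→ bracket: p>=0.10

p-value bracket: p>=0.10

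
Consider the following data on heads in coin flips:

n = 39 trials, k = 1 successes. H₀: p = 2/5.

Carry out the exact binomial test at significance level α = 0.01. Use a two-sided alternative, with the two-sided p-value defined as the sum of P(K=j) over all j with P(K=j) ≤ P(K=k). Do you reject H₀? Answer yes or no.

Exact binomial: n=39, k=1, p₀=2/5=0.4000
P(X=j) = C(n,j)·p₀^j·(1−p₀)^(n−j); p = Σ P(X=j) over j with P(X=j) ≤ P(X=1)
p-value (two-sided) = 0.00000
At α=0.01: p < α → reject H₀

reject H₀: yes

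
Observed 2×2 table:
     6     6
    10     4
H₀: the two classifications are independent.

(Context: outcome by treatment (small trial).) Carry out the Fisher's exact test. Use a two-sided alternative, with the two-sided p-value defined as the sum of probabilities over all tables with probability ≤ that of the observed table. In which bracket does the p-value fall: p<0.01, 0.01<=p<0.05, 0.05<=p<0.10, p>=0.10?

Margins: r₁=12, r₂=14, c₁=16, c₂=10, n=26
p_obs = C(12,6)·C(14,10)/C(26,16); sum pmf over tables with pmf ≤ p_obs
p-value (two-sided) = 0.42164
→ bracket: p>=0.10

p-value bracket: p>=0.10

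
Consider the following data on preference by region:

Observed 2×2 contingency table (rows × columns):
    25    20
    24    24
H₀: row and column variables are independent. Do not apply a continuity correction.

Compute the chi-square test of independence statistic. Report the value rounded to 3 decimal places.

Row totals [45, 48], col totals [49, 44], n=93
χ² = (25−23.71)²/23.71 + (20−21.29)²/21.29 + (24−25.29)²/25.29 + (24−22.71)²/22.71 = 0.2876
df = 1

test statistic = 0.288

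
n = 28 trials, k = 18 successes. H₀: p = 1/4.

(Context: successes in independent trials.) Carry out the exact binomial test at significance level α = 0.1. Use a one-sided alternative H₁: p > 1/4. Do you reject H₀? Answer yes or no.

Exact binomial: n=28, k=18, p₀=1/4=0.2500
P(X≥18) from Σ C(n,i)·p₀^i·(1−p₀)^(n−i)
p-value (one-sided, H₁ greater) = 0.00001
At α=0.1: p < α → reject H₀

reject H₀: yes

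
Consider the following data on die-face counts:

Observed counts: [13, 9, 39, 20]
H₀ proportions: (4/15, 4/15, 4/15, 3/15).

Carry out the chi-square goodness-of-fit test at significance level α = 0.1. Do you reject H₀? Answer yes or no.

reject H₀: yes

n = 81; E_i = n·p_i = [21.60, 21.60, 21.60, 16.20]
χ² = (13−21.60)²/21.60 + (9−21.60)²/21.60 + (39−21.60)²/21.60 + (20−16.20)²/16.20 = 25.6821
df = 3
p-value (upper-tail) = 0.00001
At α=0.1: p < α → reject H₀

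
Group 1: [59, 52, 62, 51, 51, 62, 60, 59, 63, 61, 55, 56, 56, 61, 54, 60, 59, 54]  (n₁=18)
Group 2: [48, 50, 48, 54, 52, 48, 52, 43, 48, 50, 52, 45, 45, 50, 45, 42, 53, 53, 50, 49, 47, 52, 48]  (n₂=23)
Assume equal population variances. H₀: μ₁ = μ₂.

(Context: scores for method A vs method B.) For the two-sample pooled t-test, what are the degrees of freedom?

df = n₁ + n₂ − 2 = 18 + 23 − 2 = 39

degrees of freedom = 39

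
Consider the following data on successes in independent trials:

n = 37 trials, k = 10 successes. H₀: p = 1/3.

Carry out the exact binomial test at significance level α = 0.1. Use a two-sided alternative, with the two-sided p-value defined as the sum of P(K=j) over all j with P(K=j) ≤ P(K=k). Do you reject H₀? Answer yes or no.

reject H₀: no

Exact binomial: n=37, k=10, p₀=1/3=0.3333
P(X=j) = C(n,j)·p₀^j·(1−p₀)^(n−j); p = Σ P(X=j) over j with P(X=j) ≤ P(X=10)
p-value (two-sided) = 0.48802
At α=0.1: p ≥ α → fail to reject H₀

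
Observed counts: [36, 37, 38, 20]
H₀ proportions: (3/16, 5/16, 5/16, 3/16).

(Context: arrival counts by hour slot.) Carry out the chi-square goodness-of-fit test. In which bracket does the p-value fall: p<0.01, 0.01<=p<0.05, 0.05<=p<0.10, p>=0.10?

p-value bracket: 0.05<=p<0.10

n = 131; E_i = n·p_i = [24.56, 40.94, 40.94, 24.56]
χ² = (36−24.56)²/24.56 + (37−40.94)²/40.94 + (38−40.94)²/40.94 + (20−24.56)²/24.56 = 6.7628
df = 3
p-value (upper-tail) = 0.07985
→ bracket: 0.05<=p<0.10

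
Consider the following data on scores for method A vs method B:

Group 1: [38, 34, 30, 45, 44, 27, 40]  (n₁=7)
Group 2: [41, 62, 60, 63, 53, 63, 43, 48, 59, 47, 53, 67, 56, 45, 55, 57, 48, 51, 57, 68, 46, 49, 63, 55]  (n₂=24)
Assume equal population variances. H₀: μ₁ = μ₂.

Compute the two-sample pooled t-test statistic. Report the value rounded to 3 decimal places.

x̄₁=36.857, s₁=6.842, n₁=7
x̄₂=54.542, s₂=7.638, n₂=24
s_p² = [6·6.842² + 23·7.638²]/29 = 55.9592
SE = √(s_p²·(1/7+1/24)) = 3.2134
t = (36.857−54.542)/3.2134 = -5.5034
df = 29

test statistic = -5.503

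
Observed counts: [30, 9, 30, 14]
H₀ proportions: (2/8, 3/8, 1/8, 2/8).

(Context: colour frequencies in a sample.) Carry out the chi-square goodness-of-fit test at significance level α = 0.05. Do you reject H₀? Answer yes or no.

n = 83; E_i = n·p_i = [20.75, 31.12, 10.38, 20.75]
χ² = (30−20.75)²/20.75 + (9−31.12)²/31.12 + (30−10.38)²/10.38 + (14−20.75)²/20.75 = 59.1687
df = 3
p-value (upper-tail) = 0.00000
At α=0.05: p < α → reject H₀

reject H₀: yes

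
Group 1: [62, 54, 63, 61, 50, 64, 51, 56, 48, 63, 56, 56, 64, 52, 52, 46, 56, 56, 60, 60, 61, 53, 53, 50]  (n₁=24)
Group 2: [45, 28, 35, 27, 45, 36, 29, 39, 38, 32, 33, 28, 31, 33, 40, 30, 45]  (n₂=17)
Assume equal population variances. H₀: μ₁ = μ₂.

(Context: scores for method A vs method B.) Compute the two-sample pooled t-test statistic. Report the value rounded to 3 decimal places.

x̄₁=56.125, s₁=5.351, n₁=24
x̄₂=34.941, s₂=6.159, n₂=17
s_p² = [23·5.351² + 16·6.159²]/39 = 32.4504
SE = √(s_p²·(1/24+1/17)) = 1.8058
t = (56.125−34.941)/1.8058 = 11.7309
df = 39

test statistic = 11.731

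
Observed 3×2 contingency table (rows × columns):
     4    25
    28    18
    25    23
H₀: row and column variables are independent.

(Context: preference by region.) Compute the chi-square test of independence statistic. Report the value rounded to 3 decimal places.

Row totals [29, 46, 48], col totals [57, 66], n=123
χ² = (4−13.44)²/13.44 + (25−15.56)²/15.56 + (28−21.32)²/21.32 + (18−24.68)²/24.68 + (25−22.24)²/22.24 + (23−25.76)²/25.76 = 16.8961
df = 2

test statistic = 16.896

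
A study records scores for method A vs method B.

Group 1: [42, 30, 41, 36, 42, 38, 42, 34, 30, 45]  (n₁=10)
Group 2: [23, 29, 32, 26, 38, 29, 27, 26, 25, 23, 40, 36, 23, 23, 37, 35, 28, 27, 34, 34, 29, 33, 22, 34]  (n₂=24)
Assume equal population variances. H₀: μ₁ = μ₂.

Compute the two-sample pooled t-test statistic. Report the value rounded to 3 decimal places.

test statistic = 4.089

x̄₁=38.000, s₁=5.312, n₁=10
x̄₂=29.708, s₂=5.417, n₂=24
s_p² = [9·5.312² + 23·5.417²]/32 = 29.0299
SE = √(s_p²·(1/10+1/24)) = 2.0279
t = (38.000−29.708)/2.0279 = 4.0887
df = 32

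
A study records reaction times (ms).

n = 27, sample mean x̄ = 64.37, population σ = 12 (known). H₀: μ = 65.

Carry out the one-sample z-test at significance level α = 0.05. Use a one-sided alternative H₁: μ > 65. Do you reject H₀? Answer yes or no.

reject H₀: no

SE = σ/√n = 12/√27 = 2.3094
z = (x̄−μ₀)/SE = (64.37−65)/2.3094 = -0.2728
p-value (one-sided, H₁ greater) = 0.60750
At α=0.05: p ≥ α → fail to reject H₀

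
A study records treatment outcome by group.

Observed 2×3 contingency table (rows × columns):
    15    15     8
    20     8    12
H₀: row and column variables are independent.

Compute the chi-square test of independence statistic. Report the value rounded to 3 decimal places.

test statistic = 3.596

Row totals [38, 40], col totals [35, 23, 20], n=78
χ² = (15−17.05)²/17.05 + (15−11.21)²/11.21 + (8−9.74)²/9.74 + (20−17.95)²/17.95 + (8−11.79)²/11.79 + (12−10.26)²/10.26 = 3.5958
df = 2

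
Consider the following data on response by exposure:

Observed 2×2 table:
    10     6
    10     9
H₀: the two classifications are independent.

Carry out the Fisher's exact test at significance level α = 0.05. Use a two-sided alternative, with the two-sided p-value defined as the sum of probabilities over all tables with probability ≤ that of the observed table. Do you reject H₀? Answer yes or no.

Margins: r₁=16, r₂=19, c₁=20, c₂=15, n=35
p_obs = C(16,10)·C(19,10)/C(35,20); sum pmf over tables with pmf ≤ p_obs
p-value (two-sided) = 0.73378
At α=0.05: p ≥ α → fail to reject H₀

reject H₀: no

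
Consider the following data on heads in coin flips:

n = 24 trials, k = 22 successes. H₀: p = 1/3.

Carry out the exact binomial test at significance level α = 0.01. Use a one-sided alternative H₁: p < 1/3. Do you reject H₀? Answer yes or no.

Exact binomial: n=24, k=22, p₀=1/3=0.3333
P(X≤22) from Σ C(n,i)·p₀^i·(1−p₀)^(n−i)
p-value (one-sided, H₁ less) = 1.00000
At α=0.01: p ≥ α → fail to reject H₀

reject H₀: no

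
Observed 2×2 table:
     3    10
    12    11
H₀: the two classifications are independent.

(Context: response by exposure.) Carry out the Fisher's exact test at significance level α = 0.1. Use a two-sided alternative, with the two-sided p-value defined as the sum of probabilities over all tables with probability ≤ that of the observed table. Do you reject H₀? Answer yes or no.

reject H₀: no

Margins: r₁=13, r₂=23, c₁=15, c₂=21, n=36
p_obs = C(13,3)·C(23,12)/C(36,15); sum pmf over tables with pmf ≤ p_obs
p-value (two-sided) = 0.15896
At α=0.1: p ≥ α → fail to reject H₀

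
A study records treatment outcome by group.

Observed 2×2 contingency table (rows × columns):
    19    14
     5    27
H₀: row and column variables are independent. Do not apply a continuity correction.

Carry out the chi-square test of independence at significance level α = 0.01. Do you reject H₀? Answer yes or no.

Row totals [33, 32], col totals [24, 41], n=65
χ² = (19−12.18)²/12.18 + (14−20.82)²/20.82 + (5−11.82)²/11.82 + (27−20.18)²/20.18 = 12.2761
df = 1
p-value (upper-tail) = 0.00046
At α=0.01: p < α → reject H₀

reject H₀: yes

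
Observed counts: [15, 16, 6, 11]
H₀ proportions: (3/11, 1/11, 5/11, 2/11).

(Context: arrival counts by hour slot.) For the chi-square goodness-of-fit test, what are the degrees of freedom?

df = k − 1 = 4 − 1 = 3

degrees of freedom = 3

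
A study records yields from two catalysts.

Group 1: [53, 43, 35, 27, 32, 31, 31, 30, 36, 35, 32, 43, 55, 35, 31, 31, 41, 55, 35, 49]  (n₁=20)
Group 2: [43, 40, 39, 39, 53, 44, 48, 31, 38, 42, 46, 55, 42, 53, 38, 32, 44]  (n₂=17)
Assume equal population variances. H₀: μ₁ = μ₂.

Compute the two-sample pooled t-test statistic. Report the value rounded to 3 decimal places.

x̄₁=38.000, s₁=8.814, n₁=20
x̄₂=42.765, s₂=6.787, n₂=17
s_p² = [19·8.814² + 16·6.787²]/35 = 63.2303
SE = √(s_p²·(1/20+1/17)) = 2.6232
t = (38.000−42.765)/2.6232 = -1.8164
df = 35

test statistic = -1.816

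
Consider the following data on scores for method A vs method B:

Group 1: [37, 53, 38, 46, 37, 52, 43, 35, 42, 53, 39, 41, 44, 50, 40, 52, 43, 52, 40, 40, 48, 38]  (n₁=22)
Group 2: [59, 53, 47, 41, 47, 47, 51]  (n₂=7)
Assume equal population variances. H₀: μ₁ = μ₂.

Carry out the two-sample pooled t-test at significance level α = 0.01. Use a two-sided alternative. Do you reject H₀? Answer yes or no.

x̄₁=43.773, s₁=5.968, n₁=22
x̄₂=49.286, s₂=5.707, n₂=7
s_p² = [21·5.968² + 6·5.707²]/27 = 34.9367
SE = √(s_p²·(1/22+1/7)) = 2.5650
t = (43.773−49.286)/2.5650 = -2.1493
df = 27
p-value (two-sided) = 0.04073
At α=0.01: p ≥ α → fail to reject H₀

reject H₀: no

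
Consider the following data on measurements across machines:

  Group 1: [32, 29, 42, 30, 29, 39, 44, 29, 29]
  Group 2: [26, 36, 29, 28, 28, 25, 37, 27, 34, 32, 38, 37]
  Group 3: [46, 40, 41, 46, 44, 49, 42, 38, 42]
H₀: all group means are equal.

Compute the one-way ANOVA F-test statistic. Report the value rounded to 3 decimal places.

test statistic = 15.468

Group means [33.67, 31.42, 43.11], grand mean 35.600
SSB = Σnᵢ(x̄ᵢ−x̄)² = 751.394; SSW = ΣΣ(x−x̄ᵢ)² = 655.806
MSB = 751.394/2 = 375.6972; MSW = 655.806/27 = 24.2891
F = MSB/MSW = 15.4677
df = (2, 27)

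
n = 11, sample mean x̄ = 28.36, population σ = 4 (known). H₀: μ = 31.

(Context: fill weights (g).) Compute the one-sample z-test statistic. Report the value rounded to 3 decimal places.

SE = σ/√n = 4/√11 = 1.2060
z = (x̄−μ₀)/SE = (28.36−31)/1.2060 = -2.1890

test statistic = -2.189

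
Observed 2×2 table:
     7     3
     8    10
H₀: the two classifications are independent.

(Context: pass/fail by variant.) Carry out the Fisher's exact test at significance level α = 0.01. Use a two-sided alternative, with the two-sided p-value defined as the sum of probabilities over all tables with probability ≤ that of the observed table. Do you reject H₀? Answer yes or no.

Margins: r₁=10, r₂=18, c₁=15, c₂=13, n=28
p_obs = C(10,7)·C(18,8)/C(28,15); sum pmf over tables with pmf ≤ p_obs
p-value (two-sided) = 0.25431
At α=0.01: p ≥ α → fail to reject H₀

reject H₀: no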